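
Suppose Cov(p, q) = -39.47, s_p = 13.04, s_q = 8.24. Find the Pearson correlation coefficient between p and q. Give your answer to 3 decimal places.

-0.367

r = Cov(p,q) / (s_p · s_q) = -39.47 / (13.04 × 8.24)
  = -39.47 / 107.4496 ≈ -0.367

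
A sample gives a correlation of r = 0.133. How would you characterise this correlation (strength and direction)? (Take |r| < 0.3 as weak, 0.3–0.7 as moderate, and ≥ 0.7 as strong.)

r = 0.133 > 0 so the relationship is positive.
|r| = 0.133, which falls in the weak range.

weak positive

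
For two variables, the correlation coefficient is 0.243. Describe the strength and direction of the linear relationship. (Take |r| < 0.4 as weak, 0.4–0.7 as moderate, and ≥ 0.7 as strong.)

r = 0.243 > 0 so the relationship is positive.
|r| = 0.243, which falls in the weak range.

weak positive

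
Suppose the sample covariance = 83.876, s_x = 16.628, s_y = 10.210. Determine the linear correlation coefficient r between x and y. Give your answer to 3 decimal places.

r = Cov(x,y) / (s_x · s_y) = 83.876 / (16.628 × 10.210)
  = 83.876 / 169.7719 ≈ 0.494

0.494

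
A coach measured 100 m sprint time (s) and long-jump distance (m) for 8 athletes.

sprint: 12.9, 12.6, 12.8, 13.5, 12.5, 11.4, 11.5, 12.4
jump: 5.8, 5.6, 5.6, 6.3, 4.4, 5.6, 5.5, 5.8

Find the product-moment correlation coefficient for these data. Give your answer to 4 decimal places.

0.3219

n = 8, Σx = 99.6, Σy = 44.6, Σx² = 1243.48, Σy² = 250.66, Σxy = 556.12
nΣxy − ΣxΣy = 4448.96 − 4442.16 = 6.8
nΣx² − (Σx)² = 9947.84 − 9920.16 = 27.68; nΣy² − (Σy)² = 2005.28 − 1989.16 = 16.12
r = 6.8 / √(27.68 × 16.12) = 6.8 / 21.1235 ≈ 0.3219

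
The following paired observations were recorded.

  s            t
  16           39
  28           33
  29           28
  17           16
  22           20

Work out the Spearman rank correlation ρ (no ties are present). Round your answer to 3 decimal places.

Rank s: 1, 4, 5, 2, 3
Rank t: 5, 4, 3, 1, 2
d = rank(s) − rank(t): -4, 0, 2, 1, 1; Σd² = 22
ρ = 1 − 6Σd² / [n(n²−1)] = 1 − 6×22 / (5×24) = 1 − 132/120 ≈ -0.100

-0.100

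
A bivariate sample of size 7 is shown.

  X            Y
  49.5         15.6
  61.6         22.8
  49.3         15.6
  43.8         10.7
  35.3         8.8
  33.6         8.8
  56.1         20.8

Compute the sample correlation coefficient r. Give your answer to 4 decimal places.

n = 7, ΣX = 329.2, ΣY = 103.1, ΣX² = 16116, ΣY² = 1708.57, ΣXY = 5187.62
nΣXY − ΣXΣY = 36313.34 − 33940.52 = 2372.82
nΣX² − (ΣX)² = 112812 − 108372.64 = 4439.36; nΣY² − (ΣY)² = 11959.99 − 10629.61 = 1330.38
r = 2372.82 / √(4439.36 × 1330.38) = 2372.82 / 2430.2337 ≈ 0.9764

0.9764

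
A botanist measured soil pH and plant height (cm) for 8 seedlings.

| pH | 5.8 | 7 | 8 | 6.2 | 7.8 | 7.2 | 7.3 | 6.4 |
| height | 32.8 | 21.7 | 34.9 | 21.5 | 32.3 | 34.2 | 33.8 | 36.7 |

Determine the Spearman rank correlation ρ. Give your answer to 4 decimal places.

0.3095

Rank pH: 1, 4, 8, 2, 7, 5, 6, 3
Rank height: 4, 2, 7, 1, 3, 6, 5, 8
d = rank(pH) − rank(height): -3, 2, 1, 1, 4, -1, 1, -5; Σd² = 58
ρ = 1 − 6Σd² / [n(n²−1)] = 1 − 6×58 / (8×63) = 1 − 348/504 ≈ 0.3095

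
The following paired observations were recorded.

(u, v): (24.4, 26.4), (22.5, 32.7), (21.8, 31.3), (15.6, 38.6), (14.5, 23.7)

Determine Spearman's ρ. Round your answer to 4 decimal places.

Rank u: 5, 4, 3, 2, 1
Rank v: 2, 4, 3, 5, 1
d = rank(u) − rank(v): 3, 0, 0, -3, 0; Σd² = 18
ρ = 1 − 6Σd² / [n(n²−1)] = 1 − 6×18 / (5×24) = 1 − 108/120 ≈ 0.1000

0.1000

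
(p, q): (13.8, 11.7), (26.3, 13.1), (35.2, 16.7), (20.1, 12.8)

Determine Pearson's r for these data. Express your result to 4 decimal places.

n = 4, Σp = 95.4, Σq = 54.3, Σp² = 2525.18, Σq² = 751.23, Σpq = 1351.11
nΣpq − ΣpΣq = 5404.44 − 5180.22 = 224.22
nΣp² − (Σp)² = 10100.72 − 9101.16 = 999.56; nΣq² − (Σq)² = 3004.92 − 2948.49 = 56.43
r = 224.22 / √(999.56 × 56.43) = 224.22 / 237.4977 ≈ 0.9441

0.9441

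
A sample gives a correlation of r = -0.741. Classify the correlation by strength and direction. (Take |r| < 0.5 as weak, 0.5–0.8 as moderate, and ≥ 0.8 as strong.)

r = -0.741 < 0 so the relationship is negative.
|r| = 0.741, which falls in the moderate range.

moderate negative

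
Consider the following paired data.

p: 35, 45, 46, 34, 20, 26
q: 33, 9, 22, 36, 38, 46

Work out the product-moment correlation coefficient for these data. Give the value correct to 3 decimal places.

-0.838

n = 6, Σp = 206, Σq = 184, Σp² = 7598, Σq² = 6510, Σpq = 5752
nΣpq − ΣpΣq = 34512 − 37904 = -3392
nΣp² − (Σp)² = 45588 − 42436 = 3152; nΣq² − (Σq)² = 39060 − 33856 = 5204
r = -3392 / √(3152 × 5204) = -3392 / 4050.0627 ≈ -0.838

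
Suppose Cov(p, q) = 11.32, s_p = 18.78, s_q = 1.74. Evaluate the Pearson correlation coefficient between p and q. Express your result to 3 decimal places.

0.346

r = Cov(p,q) / (s_p · s_q) = 11.32 / (18.78 × 1.74)
  = 11.32 / 32.6772 ≈ 0.346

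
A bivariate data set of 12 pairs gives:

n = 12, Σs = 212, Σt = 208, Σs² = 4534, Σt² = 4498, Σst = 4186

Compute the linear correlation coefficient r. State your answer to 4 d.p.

r = (nΣst − ΣsΣt) / √[(nΣs² − (Σs)²)(nΣt² − (Σt)²)]
Numerator: 12×4186 − 212×208 = 6136
Denominator: √[(54408 − 44944)(53976 − 43264)] = √[9464 × 10712] = 10068.6825
r = 6136 / 10068.6825 ≈ 0.6094

0.6094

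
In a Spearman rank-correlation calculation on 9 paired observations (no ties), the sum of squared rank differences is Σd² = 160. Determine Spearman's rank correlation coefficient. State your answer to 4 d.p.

ρ = 1 − 6Σd² / [n(n²−1)] = 1 − 6×160 / (9×80)
  = 1 − 960/720 = 1 − 1.33333 ≈ -0.3333

-0.3333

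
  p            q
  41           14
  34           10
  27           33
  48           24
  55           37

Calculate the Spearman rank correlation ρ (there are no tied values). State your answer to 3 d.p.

0.400

Rank p: 3, 2, 1, 4, 5
Rank q: 2, 1, 4, 3, 5
d = rank(p) − rank(q): 1, 1, -3, 1, 0; Σd² = 12
ρ = 1 − 6Σd² / [n(n²−1)] = 1 − 6×12 / (5×24) = 1 − 72/120 ≈ 0.400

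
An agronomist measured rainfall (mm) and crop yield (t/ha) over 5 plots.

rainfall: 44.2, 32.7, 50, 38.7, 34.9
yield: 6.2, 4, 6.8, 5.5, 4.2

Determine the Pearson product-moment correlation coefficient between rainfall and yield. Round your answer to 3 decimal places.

n = 5, Σx = 200.5, Σy = 26.7, Σx² = 8238.63, Σy² = 148.57, Σxy = 1104.27
nΣxy − ΣxΣy = 5521.35 − 5353.35 = 168
nΣx² − (Σx)² = 41193.15 − 40200.25 = 992.9; nΣy² − (Σy)² = 742.85 − 712.89 = 29.96
r = 168 / √(992.9 × 29.96) = 168 / 172.4740 ≈ 0.974

0.974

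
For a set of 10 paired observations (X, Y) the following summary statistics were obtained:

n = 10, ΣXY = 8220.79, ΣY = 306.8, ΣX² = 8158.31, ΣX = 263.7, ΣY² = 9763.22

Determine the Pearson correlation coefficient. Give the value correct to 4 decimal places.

0.2008

r = (nΣXY − ΣXΣY) / √[(nΣX² − (ΣX)²)(nΣY² − (ΣY)²)]
Numerator: 10×8220.79 − 263.7×306.8 = 1304.74
Denominator: √[(81583.1 − 69537.69)(97632.2 − 94126.24)] = √[12045.41 × 3505.96] = 6498.5172
r = 1304.74 / 6498.5172 ≈ 0.2008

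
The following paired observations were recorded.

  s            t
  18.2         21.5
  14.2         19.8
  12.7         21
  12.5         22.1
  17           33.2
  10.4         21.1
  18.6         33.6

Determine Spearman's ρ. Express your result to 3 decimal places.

Rank s: 6, 4, 3, 2, 5, 1, 7
Rank t: 4, 1, 2, 5, 6, 3, 7
d = rank(s) − rank(t): 2, 3, 1, -3, -1, -2, 0; Σd² = 28
ρ = 1 − 6Σd² / [n(n²−1)] = 1 − 6×28 / (7×48) = 1 − 168/336 ≈ 0.500

0.500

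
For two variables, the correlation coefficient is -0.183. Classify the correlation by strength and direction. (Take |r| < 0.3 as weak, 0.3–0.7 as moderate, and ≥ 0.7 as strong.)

r = -0.183 < 0 so the relationship is negative.
|r| = 0.183, which falls in the weak range.

weak negative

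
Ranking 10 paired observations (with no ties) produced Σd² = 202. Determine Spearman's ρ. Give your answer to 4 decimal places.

ρ = 1 − 6Σd² / [n(n²−1)] = 1 − 6×202 / (10×99)
  = 1 − 1212/990 = 1 − 1.22424 ≈ -0.2242

-0.2242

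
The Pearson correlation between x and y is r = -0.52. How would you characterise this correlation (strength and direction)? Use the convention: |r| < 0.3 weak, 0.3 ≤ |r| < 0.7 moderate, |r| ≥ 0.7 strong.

moderate negative

r = -0.52 < 0 so the relationship is negative.
|r| = 0.52, which falls in the moderate range.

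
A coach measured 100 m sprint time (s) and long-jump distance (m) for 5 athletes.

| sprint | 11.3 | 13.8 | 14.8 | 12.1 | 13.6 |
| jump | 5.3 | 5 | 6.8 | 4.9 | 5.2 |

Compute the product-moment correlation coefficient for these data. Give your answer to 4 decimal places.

0.6143

n = 5, Σx = 65.6, Σy = 27.2, Σx² = 868.54, Σy² = 150.38, Σxy = 359.54
nΣxy − ΣxΣy = 1797.7 − 1784.32 = 13.38
nΣx² − (Σx)² = 4342.7 − 4303.36 = 39.34; nΣy² − (Σy)² = 751.9 − 739.84 = 12.06
r = 13.38 / √(39.34 × 12.06) = 13.38 / 21.7817 ≈ 0.6143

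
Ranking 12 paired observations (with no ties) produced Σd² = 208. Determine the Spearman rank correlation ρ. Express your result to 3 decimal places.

ρ = 1 − 6Σd² / [n(n²−1)] = 1 − 6×208 / (12×143)
  = 1 − 1248/1716 = 1 − 0.7273 ≈ 0.273

0.273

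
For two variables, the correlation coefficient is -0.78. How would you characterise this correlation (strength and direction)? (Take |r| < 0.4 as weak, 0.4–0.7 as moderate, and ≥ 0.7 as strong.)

r = -0.78 < 0 so the relationship is negative.
|r| = 0.78, which falls in the strong range.

strong negative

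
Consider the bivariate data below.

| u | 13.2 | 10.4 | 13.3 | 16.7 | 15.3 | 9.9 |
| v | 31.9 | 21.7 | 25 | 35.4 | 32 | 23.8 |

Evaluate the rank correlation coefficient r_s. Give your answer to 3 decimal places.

Rank u: 3, 2, 4, 6, 5, 1
Rank v: 4, 1, 3, 6, 5, 2
d = rank(u) − rank(v): -1, 1, 1, 0, 0, -1; Σd² = 4
ρ = 1 − 6Σd² / [n(n²−1)] = 1 − 6×4 / (6×35) = 1 − 24/210 ≈ 0.886

0.886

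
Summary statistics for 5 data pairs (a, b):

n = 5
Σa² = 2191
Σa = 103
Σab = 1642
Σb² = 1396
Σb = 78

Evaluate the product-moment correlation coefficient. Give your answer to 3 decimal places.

r = (nΣab − ΣaΣb) / √[(nΣa² − (Σa)²)(nΣb² − (Σb)²)]
Numerator: 5×1642 − 103×78 = 176
Denominator: √[(10955 − 10609)(6980 − 6084)] = √[346 × 896] = 556.7908
r = 176 / 556.7908 ≈ 0.316

0.316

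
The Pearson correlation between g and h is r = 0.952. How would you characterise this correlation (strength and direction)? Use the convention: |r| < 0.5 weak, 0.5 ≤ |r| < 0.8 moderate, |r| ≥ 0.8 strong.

r = 0.952 > 0 so the relationship is positive.
|r| = 0.952, which falls in the strong range.

strong positive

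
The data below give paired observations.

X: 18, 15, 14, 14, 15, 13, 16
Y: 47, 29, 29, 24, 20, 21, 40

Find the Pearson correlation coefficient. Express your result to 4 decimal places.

0.8719

n = 7, ΣX = 105, ΣY = 210, ΣX² = 1591, ΣY² = 6908, ΣXY = 3236
nΣXY − ΣXΣY = 22652 − 22050 = 602
nΣX² − (ΣX)² = 11137 − 11025 = 112; nΣY² − (ΣY)² = 48356 − 44100 = 4256
r = 602 / √(112 × 4256) = 602 / 690.4144 ≈ 0.8719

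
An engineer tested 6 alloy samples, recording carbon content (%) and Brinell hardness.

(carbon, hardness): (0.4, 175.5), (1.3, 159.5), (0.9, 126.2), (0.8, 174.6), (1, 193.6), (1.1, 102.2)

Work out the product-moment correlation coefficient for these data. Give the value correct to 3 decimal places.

-0.325

n = 6, Σx = 5.5, Σy = 931.6, Σx² = 5.51, Σy² = 150577.9, Σxy = 836.83
nΣxy − ΣxΣy = 5020.98 − 5123.8 = -102.82
nΣx² − (Σx)² = 33.06 − 30.25 = 2.81; nΣy² − (Σy)² = 903467.4 − 867878.56 = 35588.84
r = -102.82 / √(2.81 × 35588.84) = -102.82 / 316.2351 ≈ -0.325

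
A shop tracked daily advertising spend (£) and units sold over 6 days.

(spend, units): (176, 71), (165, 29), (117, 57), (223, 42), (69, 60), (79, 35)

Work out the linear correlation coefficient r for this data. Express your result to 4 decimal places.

n = 6, Σx = 829, Σy = 294, Σx² = 132621, Σy² = 15720, Σxy = 40221
nΣxy − ΣxΣy = 241326 − 243726 = -2400
nΣx² − (Σx)² = 795726 − 687241 = 108485; nΣy² − (Σy)² = 94320 − 86436 = 7884
r = -2400 / √(108485 × 7884) = -2400 / 29245.4396 ≈ -0.0821

-0.0821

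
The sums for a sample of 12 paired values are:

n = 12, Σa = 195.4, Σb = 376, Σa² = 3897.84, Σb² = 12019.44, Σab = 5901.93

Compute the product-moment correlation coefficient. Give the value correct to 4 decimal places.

-0.5343

r = (nΣab − ΣaΣb) / √[(nΣa² − (Σa)²)(nΣb² − (Σb)²)]
Numerator: 12×5901.93 − 195.4×376 = -2647.24
Denominator: √[(46774.08 − 38181.16)(144233.28 − 141376)] = √[8592.92 × 2857.28] = 4955.0357
r = -2647.24 / 4955.0357 ≈ -0.5343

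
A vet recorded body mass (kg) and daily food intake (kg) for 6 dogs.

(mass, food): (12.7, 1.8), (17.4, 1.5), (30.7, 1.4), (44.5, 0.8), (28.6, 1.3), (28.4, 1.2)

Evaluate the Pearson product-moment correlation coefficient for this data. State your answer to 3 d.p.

n = 6, Σx = 162.3, Σy = 8, Σx² = 5011.31, Σy² = 11.22, Σxy = 198.8
nΣxy − ΣxΣy = 1192.8 − 1298.4 = -105.6
nΣx² − (Σx)² = 30067.86 − 26341.29 = 3726.57; nΣy² − (Σy)² = 67.32 − 64 = 3.32
r = -105.6 / √(3726.57 × 3.32) = -105.6 / 111.2304 ≈ -0.949

-0.949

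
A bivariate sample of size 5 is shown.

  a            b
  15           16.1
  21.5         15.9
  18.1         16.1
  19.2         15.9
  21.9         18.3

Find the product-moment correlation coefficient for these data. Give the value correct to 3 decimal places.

n = 5, Σa = 95.7, Σb = 82.3, Σa² = 1863.11, Σb² = 1358.93, Σab = 1580.81
nΣab − ΣaΣb = 7904.05 − 7876.11 = 27.94
nΣa² − (Σa)² = 9315.55 − 9158.49 = 157.06; nΣb² − (Σb)² = 6794.65 − 6773.29 = 21.36
r = 27.94 / √(157.06 × 21.36) = 27.94 / 57.9206 ≈ 0.482

0.482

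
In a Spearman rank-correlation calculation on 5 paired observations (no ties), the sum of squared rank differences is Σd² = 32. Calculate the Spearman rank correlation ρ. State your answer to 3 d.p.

-0.600

ρ = 1 − 6Σd² / [n(n²−1)] = 1 − 6×32 / (5×24)
  = 1 − 192/120 = 1 − 1.6000 ≈ -0.600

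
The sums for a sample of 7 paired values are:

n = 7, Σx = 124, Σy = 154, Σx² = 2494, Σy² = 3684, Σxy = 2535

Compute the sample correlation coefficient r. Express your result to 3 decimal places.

-0.650

r = (nΣxy − ΣxΣy) / √[(nΣx² − (Σx)²)(nΣy² − (Σy)²)]
Numerator: 7×2535 − 124×154 = -1351
Denominator: √[(17458 − 15376)(25788 − 23716)] = √[2082 × 2072] = 2076.9940
r = -1351 / 2076.9940 ≈ -0.650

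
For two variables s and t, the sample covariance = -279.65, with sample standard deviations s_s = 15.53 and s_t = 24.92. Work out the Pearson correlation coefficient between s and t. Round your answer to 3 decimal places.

r = Cov(s,t) / (s_s · s_t) = -279.65 / (15.53 × 24.92)
  = -279.65 / 387.0076 ≈ -0.723

-0.723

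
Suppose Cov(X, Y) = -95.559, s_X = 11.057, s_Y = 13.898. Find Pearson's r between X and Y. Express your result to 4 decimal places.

-0.6218

r = Cov(X,Y) / (s_X · s_Y) = -95.559 / (11.057 × 13.898)
  = -95.559 / 153.6702 ≈ -0.6218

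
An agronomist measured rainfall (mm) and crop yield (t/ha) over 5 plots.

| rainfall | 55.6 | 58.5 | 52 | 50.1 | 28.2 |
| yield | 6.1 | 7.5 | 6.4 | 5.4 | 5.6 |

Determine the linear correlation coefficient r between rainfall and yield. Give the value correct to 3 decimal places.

0.601

n = 5, Σx = 244.4, Σy = 31, Σx² = 12522.86, Σy² = 194.94, Σxy = 1539.17
nΣxy − ΣxΣy = 7695.85 − 7576.4 = 119.45
nΣx² − (Σx)² = 62614.3 − 59731.36 = 2882.94; nΣy² − (Σy)² = 974.7 − 961 = 13.7
r = 119.45 / √(2882.94 × 13.7) = 119.45 / 198.7367 ≈ 0.601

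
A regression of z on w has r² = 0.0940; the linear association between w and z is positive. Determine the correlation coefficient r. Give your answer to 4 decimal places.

|r| = √0.0940 = 0.3066
The association is positive, so r = 0.3066.

0.3066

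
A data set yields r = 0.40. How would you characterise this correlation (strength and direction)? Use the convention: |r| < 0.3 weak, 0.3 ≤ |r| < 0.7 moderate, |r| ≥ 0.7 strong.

moderate positive

r = 0.40 > 0 so the relationship is positive.
|r| = 0.40, which falls in the moderate range.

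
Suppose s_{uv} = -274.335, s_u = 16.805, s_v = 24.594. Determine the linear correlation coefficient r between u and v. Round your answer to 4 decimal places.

-0.6638

r = Cov(u,v) / (s_u · s_v) = -274.335 / (16.805 × 24.594)
  = -274.335 / 413.3022 ≈ -0.6638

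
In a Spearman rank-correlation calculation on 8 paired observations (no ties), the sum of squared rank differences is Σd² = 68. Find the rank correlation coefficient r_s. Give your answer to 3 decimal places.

0.190

ρ = 1 − 6Σd² / [n(n²−1)] = 1 − 6×68 / (8×63)
  = 1 − 408/504 = 1 − 0.8095 ≈ 0.190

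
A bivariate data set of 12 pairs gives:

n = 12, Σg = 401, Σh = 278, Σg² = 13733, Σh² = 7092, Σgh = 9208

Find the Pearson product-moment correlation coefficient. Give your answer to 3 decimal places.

r = (nΣgh − ΣgΣh) / √[(nΣg² − (Σg)²)(nΣh² − (Σh)²)]
Numerator: 12×9208 − 401×278 = -982
Denominator: √[(164796 − 160801)(85104 − 77284)] = √[3995 × 7820] = 5589.3560
r = -982 / 5589.3560 ≈ -0.176

-0.176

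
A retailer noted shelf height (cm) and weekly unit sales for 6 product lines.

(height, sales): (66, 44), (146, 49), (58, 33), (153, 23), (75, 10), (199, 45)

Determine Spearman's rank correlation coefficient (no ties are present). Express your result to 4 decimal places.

0.2571

Rank height: 2, 4, 1, 5, 3, 6
Rank sales: 4, 6, 3, 2, 1, 5
d = rank(height) − rank(sales): -2, -2, -2, 3, 2, 1; Σd² = 26
ρ = 1 − 6Σd² / [n(n²−1)] = 1 − 6×26 / (6×35) = 1 − 156/210 ≈ 0.2571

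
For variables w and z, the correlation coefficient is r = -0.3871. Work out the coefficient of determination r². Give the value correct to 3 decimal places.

r² = (-0.3871)² = 0.150

0.150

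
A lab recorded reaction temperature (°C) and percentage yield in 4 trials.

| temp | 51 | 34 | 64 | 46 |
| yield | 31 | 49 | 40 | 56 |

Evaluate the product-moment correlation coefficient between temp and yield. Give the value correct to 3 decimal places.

-0.487

n = 4, Σx = 195, Σy = 176, Σx² = 9969, Σy² = 8098, Σxy = 8383
nΣxy − ΣxΣy = 33532 − 34320 = -788
nΣx² − (Σx)² = 39876 − 38025 = 1851; nΣy² − (Σy)² = 32392 − 30976 = 1416
r = -788 / √(1851 × 1416) = -788 / 1618.9552 ≈ -0.487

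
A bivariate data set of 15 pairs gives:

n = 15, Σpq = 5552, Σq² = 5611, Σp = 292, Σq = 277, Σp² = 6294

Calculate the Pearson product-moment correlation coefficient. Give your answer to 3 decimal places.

0.291

r = (nΣpq − ΣpΣq) / √[(nΣp² − (Σp)²)(nΣq² − (Σq)²)]
Numerator: 15×5552 − 292×277 = 2396
Denominator: √[(94410 − 85264)(84165 − 76729)] = √[9146 × 7436] = 8246.7967
r = 2396 / 8246.7967 ≈ 0.291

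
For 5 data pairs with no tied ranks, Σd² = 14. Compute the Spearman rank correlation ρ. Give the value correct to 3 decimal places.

0.300

ρ = 1 − 6Σd² / [n(n²−1)] = 1 − 6×14 / (5×24)
  = 1 − 84/120 = 1 − 0.7000 ≈ 0.300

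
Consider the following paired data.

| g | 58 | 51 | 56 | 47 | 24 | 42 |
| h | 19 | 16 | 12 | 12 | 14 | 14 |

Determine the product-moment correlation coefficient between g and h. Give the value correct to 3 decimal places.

0.284

n = 6, Σg = 278, Σh = 87, Σg² = 13650, Σh² = 1297, Σgh = 4078
nΣgh − ΣgΣh = 24468 − 24186 = 282
nΣg² − (Σg)² = 81900 − 77284 = 4616; nΣh² − (Σh)² = 7782 − 7569 = 213
r = 282 / √(4616 × 213) = 282 / 991.5685 ≈ 0.284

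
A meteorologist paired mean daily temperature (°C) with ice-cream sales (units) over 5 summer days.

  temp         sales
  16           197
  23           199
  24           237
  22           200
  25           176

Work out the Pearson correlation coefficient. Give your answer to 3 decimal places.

n = 5, Σx = 110, Σy = 1009, Σx² = 2470, Σy² = 205555, Σxy = 22217
nΣxy − ΣxΣy = 111085 − 110990 = 95
nΣx² − (Σx)² = 12350 − 12100 = 250; nΣy² − (Σy)² = 1027775 − 1018081 = 9694
r = 95 / √(250 × 9694) = 95 / 1556.7595 ≈ 0.061

0.061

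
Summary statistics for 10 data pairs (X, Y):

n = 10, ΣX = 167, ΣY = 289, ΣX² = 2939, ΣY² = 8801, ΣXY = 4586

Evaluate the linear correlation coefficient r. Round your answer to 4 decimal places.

-0.9257

r = (nΣXY − ΣXΣY) / √[(nΣX² − (ΣX)²)(nΣY² − (ΣY)²)]
Numerator: 10×4586 − 167×289 = -2403
Denominator: √[(29390 − 27889)(88010 − 83521)] = √[1501 × 4489] = 2595.7637
r = -2403 / 2595.7637 ≈ -0.9257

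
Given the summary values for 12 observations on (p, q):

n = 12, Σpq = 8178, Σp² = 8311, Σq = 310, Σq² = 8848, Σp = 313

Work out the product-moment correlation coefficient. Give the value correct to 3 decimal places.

0.262

r = (nΣpq − ΣpΣq) / √[(nΣp² − (Σp)²)(nΣq² − (Σq)²)]
Numerator: 12×8178 − 313×310 = 1106
Denominator: √[(99732 − 97969)(106176 − 96100)] = √[1763 × 10076] = 4214.7346
r = 1106 / 4214.7346 ≈ 0.262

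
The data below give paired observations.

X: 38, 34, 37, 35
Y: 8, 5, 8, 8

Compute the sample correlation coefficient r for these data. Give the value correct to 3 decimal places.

0.730

n = 4, ΣX = 144, ΣY = 29, ΣX² = 5194, ΣY² = 217, ΣXY = 1050
nΣXY − ΣXΣY = 4200 − 4176 = 24
nΣX² − (ΣX)² = 20776 − 20736 = 40; nΣY² − (ΣY)² = 868 − 841 = 27
r = 24 / √(40 × 27) = 24 / 32.8634 ≈ 0.730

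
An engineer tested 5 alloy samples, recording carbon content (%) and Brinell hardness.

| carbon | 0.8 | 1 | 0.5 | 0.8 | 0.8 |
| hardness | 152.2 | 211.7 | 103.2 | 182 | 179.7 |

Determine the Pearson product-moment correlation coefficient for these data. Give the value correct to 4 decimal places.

0.9570

n = 5, Σx = 3.9, Σy = 828.8, Σx² = 3.17, Σy² = 144048.06, Σxy = 674.42
nΣxy − ΣxΣy = 3372.1 − 3232.32 = 139.78
nΣx² − (Σx)² = 15.85 − 15.21 = 0.64; nΣy² − (Σy)² = 720240.3 − 686909.44 = 33330.86
r = 139.78 / √(0.64 × 33330.86) = 139.78 / 146.0539 ≈ 0.9570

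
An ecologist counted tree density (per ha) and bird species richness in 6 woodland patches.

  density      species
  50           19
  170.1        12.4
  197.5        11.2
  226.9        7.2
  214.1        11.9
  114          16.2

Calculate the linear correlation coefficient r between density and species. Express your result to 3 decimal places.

-0.950

n = 6, Σx = 972.6, Σy = 77.9, Σx² = 180758.68, Σy² = 1096.09, Σxy = 11299.51
nΣxy − ΣxΣy = 67797.06 − 75765.54 = -7968.48
nΣx² − (Σx)² = 1084552.08 − 945950.76 = 138601.32; nΣy² − (Σy)² = 6576.54 − 6068.41 = 508.13
r = -7968.48 / √(138601.32 × 508.13) = -7968.48 / 8392.1087 ≈ -0.950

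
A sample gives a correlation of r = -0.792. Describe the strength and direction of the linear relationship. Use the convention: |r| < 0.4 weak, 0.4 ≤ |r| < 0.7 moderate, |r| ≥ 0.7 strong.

strong negative

r = -0.792 < 0 so the relationship is negative.
|r| = 0.792, which falls in the strong range.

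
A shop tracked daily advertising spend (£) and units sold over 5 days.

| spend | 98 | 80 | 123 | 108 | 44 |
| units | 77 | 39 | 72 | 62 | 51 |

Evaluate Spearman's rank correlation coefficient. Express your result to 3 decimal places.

Rank spend: 3, 2, 5, 4, 1
Rank units: 5, 1, 4, 3, 2
d = rank(spend) − rank(units): -2, 1, 1, 1, -1; Σd² = 8
ρ = 1 − 6Σd² / [n(n²−1)] = 1 − 6×8 / (5×24) = 1 − 48/120 ≈ 0.600

0.600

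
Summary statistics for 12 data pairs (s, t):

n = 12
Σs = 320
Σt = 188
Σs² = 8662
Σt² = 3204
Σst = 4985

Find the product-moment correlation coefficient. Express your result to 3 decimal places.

r = (nΣst − ΣsΣt) / √[(nΣs² − (Σs)²)(nΣt² − (Σt)²)]
Numerator: 12×4985 − 320×188 = -340
Denominator: √[(103944 − 102400)(38448 − 35344)] = √[1544 × 3104] = 2189.1953
r = -340 / 2189.1953 ≈ -0.155

-0.155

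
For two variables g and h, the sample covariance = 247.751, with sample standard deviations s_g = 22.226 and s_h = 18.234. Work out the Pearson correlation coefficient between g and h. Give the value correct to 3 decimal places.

r = Cov(g,h) / (s_g · s_h) = 247.751 / (22.226 × 18.234)
  = 247.751 / 405.2689 ≈ 0.611

0.611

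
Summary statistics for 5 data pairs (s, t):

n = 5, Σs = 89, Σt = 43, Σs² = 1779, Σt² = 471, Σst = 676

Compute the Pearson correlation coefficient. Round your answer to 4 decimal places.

r = (nΣst − ΣsΣt) / √[(nΣs² − (Σs)²)(nΣt² − (Σt)²)]
Numerator: 5×676 − 89×43 = -447
Denominator: √[(8895 − 7921)(2355 − 1849)] = √[974 × 506] = 702.0285
r = -447 / 702.0285 ≈ -0.6367

-0.6367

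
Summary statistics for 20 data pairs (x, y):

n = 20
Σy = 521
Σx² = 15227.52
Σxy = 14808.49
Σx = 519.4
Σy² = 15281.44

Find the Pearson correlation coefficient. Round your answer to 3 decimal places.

0.741

r = (nΣxy − ΣxΣy) / √[(nΣx² − (Σx)²)(nΣy² − (Σy)²)]
Numerator: 20×14808.49 − 519.4×521 = 25562.4
Denominator: √[(304550.4 − 269776.36)(305628.8 − 271441)] = √[34774.04 × 34187.8] = 34479.6741
r = 25562.4 / 34479.6741 ≈ 0.741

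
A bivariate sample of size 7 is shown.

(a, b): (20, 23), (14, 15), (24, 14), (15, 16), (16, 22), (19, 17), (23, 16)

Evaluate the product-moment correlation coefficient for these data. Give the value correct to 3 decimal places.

-0.157

n = 7, Σa = 131, Σb = 123, Σa² = 2543, Σb² = 2235, Σab = 2289
nΣab − ΣaΣb = 16023 − 16113 = -90
nΣa² − (Σa)² = 17801 − 17161 = 640; nΣb² − (Σb)² = 15645 − 15129 = 516
r = -90 / √(640 × 516) = -90 / 574.6651 ≈ -0.157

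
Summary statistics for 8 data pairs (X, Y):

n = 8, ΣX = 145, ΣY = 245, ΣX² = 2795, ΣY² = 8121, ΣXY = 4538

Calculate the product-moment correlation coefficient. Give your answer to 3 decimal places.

0.303

r = (nΣXY − ΣXΣY) / √[(nΣX² − (ΣX)²)(nΣY² − (ΣY)²)]
Numerator: 8×4538 − 145×245 = 779
Denominator: √[(22360 − 21025)(64968 − 60025)] = √[1335 × 4943] = 2568.8334
r = 779 / 2568.8334 ≈ 0.303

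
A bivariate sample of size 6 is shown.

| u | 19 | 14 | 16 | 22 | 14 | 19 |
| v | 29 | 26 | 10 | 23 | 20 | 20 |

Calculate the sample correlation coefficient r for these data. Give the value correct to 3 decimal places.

0.212

n = 6, Σu = 104, Σv = 128, Σu² = 1854, Σv² = 2946, Σuv = 2241
nΣuv − ΣuΣv = 13446 − 13312 = 134
nΣu² − (Σu)² = 11124 − 10816 = 308; nΣv² − (Σv)² = 17676 − 16384 = 1292
r = 134 / √(308 × 1292) = 134 / 630.8217 ≈ 0.212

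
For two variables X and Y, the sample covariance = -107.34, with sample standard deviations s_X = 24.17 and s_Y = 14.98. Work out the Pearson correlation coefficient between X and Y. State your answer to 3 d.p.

r = Cov(X,Y) / (s_X · s_Y) = -107.34 / (24.17 × 14.98)
  = -107.34 / 362.0666 ≈ -0.296

-0.296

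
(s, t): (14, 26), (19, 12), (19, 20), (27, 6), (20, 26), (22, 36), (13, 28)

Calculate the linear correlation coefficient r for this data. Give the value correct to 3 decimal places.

-0.476

n = 7, Σs = 134, Σt = 154, Σs² = 2700, Σt² = 4012, Σst = 2810
nΣst − ΣsΣt = 19670 − 20636 = -966
nΣs² − (Σs)² = 18900 − 17956 = 944; nΣt² − (Σt)² = 28084 − 23716 = 4368
r = -966 / √(944 × 4368) = -966 / 2030.6137 ≈ -0.476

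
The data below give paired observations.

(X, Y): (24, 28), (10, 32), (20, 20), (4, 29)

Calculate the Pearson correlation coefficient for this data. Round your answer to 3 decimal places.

n = 4, ΣX = 58, ΣY = 109, ΣX² = 1092, ΣY² = 3049, ΣXY = 1508
nΣXY − ΣXΣY = 6032 − 6322 = -290
nΣX² − (ΣX)² = 4368 − 3364 = 1004; nΣY² − (ΣY)² = 12196 − 11881 = 315
r = -290 / √(1004 × 315) = -290 / 562.3700 ≈ -0.516

-0.516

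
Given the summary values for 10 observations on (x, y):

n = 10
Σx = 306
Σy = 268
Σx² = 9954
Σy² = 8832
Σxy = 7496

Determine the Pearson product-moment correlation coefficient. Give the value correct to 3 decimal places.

-0.714

r = (nΣxy − ΣxΣy) / √[(nΣx² − (Σx)²)(nΣy² − (Σy)²)]
Numerator: 10×7496 − 306×268 = -7048
Denominator: √[(99540 − 93636)(88320 − 71824)] = √[5904 × 16496] = 9868.7580
r = -7048 / 9868.7580 ≈ -0.714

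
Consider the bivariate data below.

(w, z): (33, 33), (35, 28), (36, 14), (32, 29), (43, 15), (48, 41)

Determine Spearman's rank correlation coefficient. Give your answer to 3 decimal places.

Rank w: 2, 3, 4, 1, 5, 6
Rank z: 5, 3, 1, 4, 2, 6
d = rank(w) − rank(z): -3, 0, 3, -3, 3, 0; Σd² = 36
ρ = 1 − 6Σd² / [n(n²−1)] = 1 − 6×36 / (6×35) = 1 − 216/210 ≈ -0.029

-0.029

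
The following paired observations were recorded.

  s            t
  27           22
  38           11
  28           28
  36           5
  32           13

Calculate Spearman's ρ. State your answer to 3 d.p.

Rank s: 1, 5, 2, 4, 3
Rank t: 4, 2, 5, 1, 3
d = rank(s) − rank(t): -3, 3, -3, 3, 0; Σd² = 36
ρ = 1 − 6Σd² / [n(n²−1)] = 1 − 6×36 / (5×24) = 1 − 216/120 ≈ -0.800

-0.800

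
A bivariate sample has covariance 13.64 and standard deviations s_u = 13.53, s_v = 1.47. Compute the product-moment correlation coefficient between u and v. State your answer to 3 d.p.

0.686

r = Cov(u,v) / (s_u · s_v) = 13.64 / (13.53 × 1.47)
  = 13.64 / 19.8891 ≈ 0.686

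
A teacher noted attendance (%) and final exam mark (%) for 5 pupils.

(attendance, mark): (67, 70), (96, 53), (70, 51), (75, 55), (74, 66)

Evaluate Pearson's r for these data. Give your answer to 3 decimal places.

-0.469

n = 5, Σx = 382, Σy = 295, Σx² = 29706, Σy² = 17691, Σxy = 22357
nΣxy − ΣxΣy = 111785 − 112690 = -905
nΣx² − (Σx)² = 148530 − 145924 = 2606; nΣy² − (Σy)² = 88455 − 87025 = 1430
r = -905 / √(2606 × 1430) = -905 / 1930.4352 ≈ -0.469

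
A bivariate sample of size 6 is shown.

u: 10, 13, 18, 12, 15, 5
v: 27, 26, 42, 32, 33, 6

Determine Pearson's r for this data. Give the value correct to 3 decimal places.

0.946

n = 6, Σu = 73, Σv = 166, Σu² = 987, Σv² = 5318, Σuv = 2273
nΣuv − ΣuΣv = 13638 − 12118 = 1520
nΣu² − (Σu)² = 5922 − 5329 = 593; nΣv² − (Σv)² = 31908 − 27556 = 4352
r = 1520 / √(593 × 4352) = 1520 / 1606.4669 ≈ 0.946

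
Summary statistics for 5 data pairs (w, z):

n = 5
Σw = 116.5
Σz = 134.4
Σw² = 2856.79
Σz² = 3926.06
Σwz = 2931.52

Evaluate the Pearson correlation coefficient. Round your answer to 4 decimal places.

r = (nΣwz − ΣwΣz) / √[(nΣw² − (Σw)²)(nΣz² − (Σz)²)]
Numerator: 5×2931.52 − 116.5×134.4 = -1000
Denominator: √[(14283.95 − 13572.25)(19630.3 − 18063.36)] = √[711.7 × 1566.94] = 1056.0261
r = -1000 / 1056.0261 ≈ -0.9469

-0.9469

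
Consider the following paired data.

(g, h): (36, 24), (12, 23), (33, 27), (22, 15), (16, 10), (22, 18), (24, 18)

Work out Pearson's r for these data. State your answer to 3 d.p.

n = 7, Σg = 165, Σh = 135, Σg² = 4329, Σh² = 2807, Σgh = 3349
nΣgh − ΣgΣh = 23443 − 22275 = 1168
nΣg² − (Σg)² = 30303 − 27225 = 3078; nΣh² − (Σh)² = 19649 − 18225 = 1424
r = 1168 / √(3078 × 1424) = 1168 / 2093.5788 ≈ 0.558

0.558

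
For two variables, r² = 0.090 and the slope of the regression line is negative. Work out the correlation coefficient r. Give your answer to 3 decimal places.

|r| = √0.090 = 0.300
The association is negative, so r = −0.300.

-0.300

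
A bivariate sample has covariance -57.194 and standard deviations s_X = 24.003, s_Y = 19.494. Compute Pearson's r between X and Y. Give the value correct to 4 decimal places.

-0.1222

r = Cov(X,Y) / (s_X · s_Y) = -57.194 / (24.003 × 19.494)
  = -57.194 / 467.9145 ≈ -0.1222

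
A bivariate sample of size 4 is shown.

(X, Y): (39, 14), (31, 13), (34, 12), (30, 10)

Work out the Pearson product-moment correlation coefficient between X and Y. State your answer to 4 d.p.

n = 4, ΣX = 134, ΣY = 49, ΣX² = 4538, ΣY² = 609, ΣXY = 1657
nΣXY − ΣXΣY = 6628 − 6566 = 62
nΣX² − (ΣX)² = 18152 − 17956 = 196; nΣY² − (ΣY)² = 2436 − 2401 = 35
r = 62 / √(196 × 35) = 62 / 82.8251 ≈ 0.7486

0.7486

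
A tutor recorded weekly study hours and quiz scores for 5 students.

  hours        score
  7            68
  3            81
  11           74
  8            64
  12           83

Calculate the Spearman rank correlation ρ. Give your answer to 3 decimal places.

Rank hours: 2, 1, 4, 3, 5
Rank score: 2, 4, 3, 1, 5
d = rank(hours) − rank(score): 0, -3, 1, 2, 0; Σd² = 14
ρ = 1 − 6Σd² / [n(n²−1)] = 1 − 6×14 / (5×24) = 1 − 84/120 ≈ 0.300

0.300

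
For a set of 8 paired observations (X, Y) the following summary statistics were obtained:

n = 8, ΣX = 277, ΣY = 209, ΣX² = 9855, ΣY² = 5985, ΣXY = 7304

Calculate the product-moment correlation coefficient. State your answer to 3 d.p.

r = (nΣXY − ΣXΣY) / √[(nΣX² − (ΣX)²)(nΣY² − (ΣY)²)]
Numerator: 8×7304 − 277×209 = 539
Denominator: √[(78840 − 76729)(47880 − 43681)] = √[2111 × 4199] = 2977.2620
r = 539 / 2977.2620 ≈ 0.181

0.181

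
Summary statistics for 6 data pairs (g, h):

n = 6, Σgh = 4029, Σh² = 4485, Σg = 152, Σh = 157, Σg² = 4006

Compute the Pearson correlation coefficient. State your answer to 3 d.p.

r = (nΣgh − ΣgΣh) / √[(nΣg² − (Σg)²)(nΣh² − (Σh)²)]
Numerator: 6×4029 − 152×157 = 310
Denominator: √[(24036 − 23104)(26910 − 24649)] = √[932 × 2261] = 1451.6377
r = 310 / 1451.6377 ≈ 0.214

0.214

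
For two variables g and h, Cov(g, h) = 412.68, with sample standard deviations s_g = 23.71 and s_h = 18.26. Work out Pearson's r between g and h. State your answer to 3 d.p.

r = Cov(g,h) / (s_g · s_h) = 412.68 / (23.71 × 18.26)
  = 412.68 / 432.9446 ≈ 0.953

0.953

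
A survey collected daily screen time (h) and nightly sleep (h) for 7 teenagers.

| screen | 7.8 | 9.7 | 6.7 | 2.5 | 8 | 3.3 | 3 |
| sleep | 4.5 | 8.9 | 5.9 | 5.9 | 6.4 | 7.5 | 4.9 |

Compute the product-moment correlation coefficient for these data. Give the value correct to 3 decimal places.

n = 7, Σx = 41, Σy = 44, Σx² = 289.96, Σy² = 290.3, Σxy = 266.36
nΣxy − ΣxΣy = 1864.52 − 1804 = 60.52
nΣx² − (Σx)² = 2029.72 − 1681 = 348.72; nΣy² − (Σy)² = 2032.1 − 1936 = 96.1
r = 60.52 / √(348.72 × 96.1) = 60.52 / 183.0628 ≈ 0.331

0.331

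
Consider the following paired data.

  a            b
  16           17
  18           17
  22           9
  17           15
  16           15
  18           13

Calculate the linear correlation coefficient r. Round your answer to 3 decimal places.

n = 6, Σa = 107, Σb = 86, Σa² = 1933, Σb² = 1278, Σab = 1505
nΣab − ΣaΣb = 9030 − 9202 = -172
nΣa² − (Σa)² = 11598 − 11449 = 149; nΣb² − (Σb)² = 7668 − 7396 = 272
r = -172 / √(149 × 272) = -172 / 201.3157 ≈ -0.854

-0.854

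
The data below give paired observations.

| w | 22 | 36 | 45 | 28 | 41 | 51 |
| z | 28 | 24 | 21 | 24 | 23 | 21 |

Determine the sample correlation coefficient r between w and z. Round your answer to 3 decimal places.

-0.927

n = 6, Σw = 223, Σz = 141, Σw² = 8871, Σz² = 3347, Σwz = 5111
nΣwz − ΣwΣz = 30666 − 31443 = -777
nΣw² − (Σw)² = 53226 − 49729 = 3497; nΣz² − (Σz)² = 20082 − 19881 = 201
r = -777 / √(3497 × 201) = -777 / 838.3895 ≈ -0.927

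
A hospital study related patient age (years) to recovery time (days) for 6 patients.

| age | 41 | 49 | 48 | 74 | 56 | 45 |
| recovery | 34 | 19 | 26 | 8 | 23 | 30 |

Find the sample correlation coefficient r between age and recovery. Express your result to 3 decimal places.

-0.927

n = 6, Σx = 313, Σy = 140, Σx² = 17023, Σy² = 3686, Σxy = 6803
nΣxy − ΣxΣy = 40818 − 43820 = -3002
nΣx² − (Σx)² = 102138 − 97969 = 4169; nΣy² − (Σy)² = 22116 − 19600 = 2516
r = -3002 / √(4169 × 2516) = -3002 / 3238.7041 ≈ -0.927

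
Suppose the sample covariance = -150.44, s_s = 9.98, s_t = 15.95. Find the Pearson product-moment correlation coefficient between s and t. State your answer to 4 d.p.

r = Cov(s,t) / (s_s · s_t) = -150.44 / (9.98 × 15.95)
  = -150.44 / 159.1810 ≈ -0.9451

-0.9451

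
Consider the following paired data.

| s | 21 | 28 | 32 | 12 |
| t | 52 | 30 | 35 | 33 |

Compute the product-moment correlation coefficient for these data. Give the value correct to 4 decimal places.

n = 4, Σs = 93, Σt = 150, Σs² = 2393, Σt² = 5918, Σst = 3448
nΣst − ΣsΣt = 13792 − 13950 = -158
nΣs² − (Σs)² = 9572 − 8649 = 923; nΣt² − (Σt)² = 23672 − 22500 = 1172
r = -158 / √(923 × 1172) = -158 / 1040.0750 ≈ -0.1519

-0.1519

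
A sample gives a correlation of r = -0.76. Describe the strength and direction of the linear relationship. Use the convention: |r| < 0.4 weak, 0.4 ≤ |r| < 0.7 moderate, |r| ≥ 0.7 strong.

strong negative

r = -0.76 < 0 so the relationship is negative.
|r| = 0.76, which falls in the strong range.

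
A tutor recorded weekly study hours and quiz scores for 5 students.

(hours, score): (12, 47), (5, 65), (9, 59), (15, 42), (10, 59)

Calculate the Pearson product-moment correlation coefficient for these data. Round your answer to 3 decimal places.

n = 5, Σx = 51, Σy = 272, Σx² = 575, Σy² = 15160, Σxy = 2640
nΣxy − ΣxΣy = 13200 − 13872 = -672
nΣx² − (Σx)² = 2875 − 2601 = 274; nΣy² − (Σy)² = 75800 − 73984 = 1816
r = -672 / √(274 × 1816) = -672 / 705.3963 ≈ -0.953

-0.953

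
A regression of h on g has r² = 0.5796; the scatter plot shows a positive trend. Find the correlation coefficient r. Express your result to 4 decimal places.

0.7613

|r| = √0.5796 = 0.7613
The association is positive, so r = 0.7613.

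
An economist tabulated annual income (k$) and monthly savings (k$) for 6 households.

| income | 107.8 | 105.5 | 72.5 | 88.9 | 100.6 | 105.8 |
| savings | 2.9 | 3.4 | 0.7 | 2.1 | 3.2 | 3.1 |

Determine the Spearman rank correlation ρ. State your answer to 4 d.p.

0.4857

Rank income: 6, 4, 1, 2, 3, 5
Rank savings: 3, 6, 1, 2, 5, 4
d = rank(income) − rank(savings): 3, -2, 0, 0, -2, 1; Σd² = 18
ρ = 1 − 6Σd² / [n(n²−1)] = 1 − 6×18 / (6×35) = 1 − 108/210 ≈ 0.4857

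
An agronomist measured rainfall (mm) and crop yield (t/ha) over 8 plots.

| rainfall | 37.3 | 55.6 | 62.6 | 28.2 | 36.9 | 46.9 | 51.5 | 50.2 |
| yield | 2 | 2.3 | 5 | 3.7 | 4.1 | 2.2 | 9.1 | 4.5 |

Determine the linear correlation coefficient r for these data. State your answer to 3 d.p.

n = 8, Σx = 369.2, Σy = 32.9, Σx² = 17930.16, Σy² = 172.69, Σxy = 1568.84
nΣxy − ΣxΣy = 12550.72 − 12146.68 = 404.04
nΣx² − (Σx)² = 143441.28 − 136308.64 = 7132.64; nΣy² − (Σy)² = 1381.52 − 1082.41 = 299.11
r = 404.04 / √(7132.64 × 299.11) = 404.04 / 1460.6314 ≈ 0.277

0.277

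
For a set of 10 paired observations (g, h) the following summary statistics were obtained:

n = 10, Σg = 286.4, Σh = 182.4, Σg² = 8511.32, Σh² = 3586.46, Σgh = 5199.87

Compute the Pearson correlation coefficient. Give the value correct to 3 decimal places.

r = (nΣgh − ΣgΣh) / √[(nΣg² − (Σg)²)(nΣh² − (Σh)²)]
Numerator: 10×5199.87 − 286.4×182.4 = -240.66
Denominator: √[(85113.2 − 82024.96)(35864.6 − 33269.76)] = √[3088.24 × 2594.84] = 2830.8106
r = -240.66 / 2830.8106 ≈ -0.085

-0.085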